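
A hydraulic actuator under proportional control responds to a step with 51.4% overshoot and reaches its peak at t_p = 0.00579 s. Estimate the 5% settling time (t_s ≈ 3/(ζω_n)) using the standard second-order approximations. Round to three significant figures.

t_s ≈ 0.0261 s

ζ from %OS: ζ = |ln 0.514|/√(π²+ln²0.514) = 0.207.
From t_p = π/ω_d, ω_d = π/0.00579 = 543 rad/s, so ω_n = ω_d/√(1−ζ²) = 555 rad/s.
t_s ≈ 3/(ζω_n) = 3/(0.207·555) = 0.0261 s.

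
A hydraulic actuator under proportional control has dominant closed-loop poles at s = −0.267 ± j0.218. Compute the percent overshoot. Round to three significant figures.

%OS ≈ 2.13%

|pole| = ω_n = √(0.267² + 0.218²) = 0.345 rad/s; ζ = cos θ = σ/ω_n = 0.775.
%OS = 100 e^{−πζ/√(1−ζ²)} with ζ = 0.775 gives 2.13%.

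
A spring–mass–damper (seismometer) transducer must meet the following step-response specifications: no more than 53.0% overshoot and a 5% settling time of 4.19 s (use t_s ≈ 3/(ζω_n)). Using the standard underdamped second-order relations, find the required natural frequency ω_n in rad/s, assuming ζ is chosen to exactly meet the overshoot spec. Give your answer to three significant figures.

Inverting the overshoot relation: ζ = |ln 0.530|/√(π² + ln²0.530) = 0.198.
Then ω_n = 3/(ζ t_s) = 3/(0.198 × 4.19) = 3.61 rad/s.

ω_n ≈ 3.61 rad/s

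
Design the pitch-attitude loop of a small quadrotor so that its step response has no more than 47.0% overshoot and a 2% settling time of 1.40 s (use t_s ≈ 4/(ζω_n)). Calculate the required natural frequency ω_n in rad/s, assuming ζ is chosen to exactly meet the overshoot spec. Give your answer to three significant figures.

From %OS = 100·exp(−πζ/√(1−ζ²)), invert to get ζ = −ln(OS)/√(π² + ln²(OS)) with OS = 0.470.
−ln 0.470 = 0.7550, so ζ = 0.7550/√(π² + 0.5701) = 0.234.
Then ω_n = 4/(ζ t_s) = 4/(0.234 × 1.40) = 12.2 rad/s.

ω_n ≈ 12.2 rad/s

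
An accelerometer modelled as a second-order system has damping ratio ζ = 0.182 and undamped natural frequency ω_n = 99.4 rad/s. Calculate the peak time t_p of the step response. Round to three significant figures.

The damped frequency is ω_d = ω_n√(1−ζ²) = 99.4·√(1−0.0331) = 97.7 rad/s.
Peak time t_p = π/ω_d = π/97.7 = 0.0321 s.

t_p ≈ 0.0321 s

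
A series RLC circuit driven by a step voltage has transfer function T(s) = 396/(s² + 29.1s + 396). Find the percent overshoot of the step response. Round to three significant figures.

ω_n = √396 = 19.9 rad/s; ζ = 29.1/(2·19.9) = 0.731.
Overshoot: exp(−π·0.731/√(1−0.731²)) = 0.0345, i.e. 3.45%.

%OS ≈ 3.45%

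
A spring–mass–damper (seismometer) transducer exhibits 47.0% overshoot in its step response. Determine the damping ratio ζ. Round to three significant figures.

ζ ≈ 0.234

From %OS = 100·exp(−πζ/√(1−ζ²)), invert to get ζ = −ln(OS)/√(π² + ln²(OS)) with OS = 0.470.
−ln 0.470 = 0.7550, so ζ = 0.7550/√(π² + 0.5701) = 0.234.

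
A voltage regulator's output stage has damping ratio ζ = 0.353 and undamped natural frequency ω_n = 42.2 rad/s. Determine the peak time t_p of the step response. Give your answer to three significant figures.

The damped frequency is ω_d = ω_n√(1−ζ²) = 42.2·√(1−0.125) = 39.5 rad/s.
Peak time t_p = π/ω_d = π/39.5 = 0.0796 s.

t_p ≈ 0.0796 s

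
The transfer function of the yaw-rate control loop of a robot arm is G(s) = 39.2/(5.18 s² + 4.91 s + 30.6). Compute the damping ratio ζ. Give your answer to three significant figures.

ζ ≈ 0.195

Dividing through by 5.18: denominator becomes s² + 0.9479 s + 5.907.
So ω_n = √5.907 = 2.43 rad/s and ζ = 0.9479/(2·2.43) = 0.195.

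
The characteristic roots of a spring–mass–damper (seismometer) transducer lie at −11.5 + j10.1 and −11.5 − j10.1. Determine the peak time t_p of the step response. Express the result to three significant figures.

t_p = π/ω_d with ω_d = 10.1 (the imaginary part), so t_p = 0.311 s.

t_p ≈ 0.311 s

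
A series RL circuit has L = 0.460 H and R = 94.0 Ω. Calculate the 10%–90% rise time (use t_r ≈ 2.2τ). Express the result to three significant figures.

t_r ≈ 0.0108 s

τ = L/R = 0.460/94.0 = 0.00489 s.
t_r ≈ 2.2τ = 0.0108 s.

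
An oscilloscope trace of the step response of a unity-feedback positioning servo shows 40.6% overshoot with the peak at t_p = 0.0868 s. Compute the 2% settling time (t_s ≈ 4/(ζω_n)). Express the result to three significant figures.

t_s ≈ 0.385 s

From the overshoot, ζ = −ln(OS)/√(π²+ln²(OS)) = 0.276.
From t_p = π/ω_d, ω_d = π/0.0868 = 36.2 rad/s, so ω_n = ω_d/√(1−ζ²) = 37.7 rad/s.
t_s ≈ 4/(ζω_n) = 4/(0.276·37.7) = 0.385 s.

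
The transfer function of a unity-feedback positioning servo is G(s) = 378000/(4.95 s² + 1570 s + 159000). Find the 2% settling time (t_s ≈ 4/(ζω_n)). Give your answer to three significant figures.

Dividing through by 4.95: denominator becomes s² + 317.2 s + 32120.
So ω_n = √32120 = 179 rad/s and ζ = 317.2/(2·179) = 0.885.
t_s ≈ 4/(ζω_n) = 0.0252 s.

t_s ≈ 0.0252 s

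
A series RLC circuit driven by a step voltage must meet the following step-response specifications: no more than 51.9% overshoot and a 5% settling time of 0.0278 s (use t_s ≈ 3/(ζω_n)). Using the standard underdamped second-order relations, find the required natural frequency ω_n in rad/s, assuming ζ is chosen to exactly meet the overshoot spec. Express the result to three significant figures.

ζ = −ln(OS)/√(π² + (ln OS)²). With OS = 0.519, ln OS = −0.6559 and ζ = 0.6559/3.209 = 0.204.
From t_s ≈ 3/(ζω_n): ω_n = 3/(ζ·t_s) = 3/(0.204·0.0278) = 528 rad/s.

ω_n ≈ 528 rad/s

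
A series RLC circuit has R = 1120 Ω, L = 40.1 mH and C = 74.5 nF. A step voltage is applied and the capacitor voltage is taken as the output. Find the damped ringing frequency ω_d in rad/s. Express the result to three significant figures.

For a series RLC circuit (capacitor voltage as output), ω_n = 1/√(LC) = 1/√(40.1 mH · 74.5 nF) = 18300 rad/s.
ζ = (R/2)·√(C/L) = (1120/2)·√(74.5 nF/40.1 mH) = 0.763.
The damped frequency ω_d = ω_n√(1−ζ²) = 11800 rad/s.

ω_d ≈ 11800 rad/s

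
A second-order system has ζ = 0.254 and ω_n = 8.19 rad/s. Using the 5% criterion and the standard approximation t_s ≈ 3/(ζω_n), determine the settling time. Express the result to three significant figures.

t_s ≈ 1.44 s

t_s ≈ 3/(ζω_n) = 3/(0.254 × 8.19) = 1.44 s.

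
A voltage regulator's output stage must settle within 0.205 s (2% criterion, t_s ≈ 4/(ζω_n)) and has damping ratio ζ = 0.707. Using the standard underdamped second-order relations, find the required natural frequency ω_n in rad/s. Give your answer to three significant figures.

ω_n ≈ 27.6 rad/s

Rearranging t_s ≈ 4/(ζω_n) gives ω_n = 4/(ζ·t_s) = 4/(0.707 × 0.205) = 27.6 rad/s.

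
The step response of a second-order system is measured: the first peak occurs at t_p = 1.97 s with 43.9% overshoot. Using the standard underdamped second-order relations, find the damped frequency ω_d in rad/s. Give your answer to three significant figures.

t_p = π/ω_d, so ω_d = π/1.97 = 1.59 rad/s.

ω_d ≈ 1.59 rad/s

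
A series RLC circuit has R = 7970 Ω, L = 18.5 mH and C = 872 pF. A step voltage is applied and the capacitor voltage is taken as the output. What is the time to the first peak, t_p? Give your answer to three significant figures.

t_p ≈ 0.0000252 s

For a series RLC circuit (capacitor voltage as output), ω_n = 1/√(LC) = 1/√(18.5 mH · 872 pF) = 249000 rad/s.
ζ = (R/2)·√(C/L) = (7970/2)·√(872 pF/18.5 mH) = 0.865.
ω_d = ω_n√(1−ζ²) = 125000 rad/s. t_p = π/ω_d = 0.0000252 s.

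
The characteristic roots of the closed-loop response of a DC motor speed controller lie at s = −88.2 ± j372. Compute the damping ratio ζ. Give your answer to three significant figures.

The poles are at −σ ± jω_d with σ = 88.2 and ω_d = 372, so ω_n = √(σ²+ω_d²) = 382 rad/s and ζ = σ/ω_n = 0.231.

ζ ≈ 0.231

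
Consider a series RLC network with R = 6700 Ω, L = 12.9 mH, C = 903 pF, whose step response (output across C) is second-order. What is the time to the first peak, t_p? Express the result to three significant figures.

For a series RLC circuit (capacitor voltage as output), ω_n = 1/√(LC) = 1/√(12.9 mH · 903 pF) = 293000 rad/s.
ζ = (R/2)·√(C/L) = (6700/2)·√(903 pF/12.9 mH) = 0.886.
ω_d = 293000·√(1 − 0.886²) = 136000 rad/s. t_p = π/ω_d = 0.0000232 s.

t_p ≈ 0.0000232 s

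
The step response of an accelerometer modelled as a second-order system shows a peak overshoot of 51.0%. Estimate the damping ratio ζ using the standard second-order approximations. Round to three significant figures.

ζ ≈ 0.210

Inverting the overshoot relation: ζ = |ln 0.510|/√(π² + ln²0.510) = 0.210.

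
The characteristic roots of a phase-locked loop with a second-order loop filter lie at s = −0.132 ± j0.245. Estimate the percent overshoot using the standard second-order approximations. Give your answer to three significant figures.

%OS ≈ 18.4%

With σ = 0.132, ω_d = 0.245: ω_n = √(σ²+ω_d²) = 0.278 rad/s, ζ = σ/ω_n = 0.474.
Overshoot: exp(−π·0.474/√(1−0.474²)) = 0.184, i.e. 18.4%.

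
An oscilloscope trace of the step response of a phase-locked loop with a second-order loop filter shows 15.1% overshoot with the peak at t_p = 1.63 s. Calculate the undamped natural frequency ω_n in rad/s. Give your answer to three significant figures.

ω_n ≈ 2.25 rad/s

The overshoot fixes ζ = −ln(OS)/√(π²+ln²(OS)) = 0.516.
From t_p = π/ω_d, ω_d = π/1.63 = 1.93 rad/s, so ω_n = ω_d/√(1−ζ²) = 2.25 rad/s.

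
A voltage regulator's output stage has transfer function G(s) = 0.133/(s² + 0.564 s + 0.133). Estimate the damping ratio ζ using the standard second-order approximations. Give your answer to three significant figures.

ω_n = √0.133 = 0.365 rad/s; ζ = 0.564/(2·0.365) = 0.773.

ζ ≈ 0.773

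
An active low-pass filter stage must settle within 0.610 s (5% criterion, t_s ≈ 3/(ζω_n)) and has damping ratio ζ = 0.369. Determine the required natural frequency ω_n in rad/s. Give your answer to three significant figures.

Rearranging t_s ≈ 3/(ζω_n) gives ω_n = 3/(ζ·t_s) = 3/(0.369 × 0.610) = 13.3 rad/s.

ω_n ≈ 13.3 rad/s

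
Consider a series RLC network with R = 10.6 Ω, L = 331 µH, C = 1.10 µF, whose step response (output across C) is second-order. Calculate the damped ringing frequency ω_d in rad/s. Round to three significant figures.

ω_d ≈ 49900 rad/s

For a series RLC circuit (capacitor voltage as output), ω_n = 1/√(LC) = 1/√(331 µH · 1.10 µF) = 52400 rad/s.
ζ = (R/2)·√(C/L) = (10.6/2)·√(1.10 µF/331 µH) = 0.306.
ω_d = 52400·√(1 − 0.306²) = 49900 rad/s.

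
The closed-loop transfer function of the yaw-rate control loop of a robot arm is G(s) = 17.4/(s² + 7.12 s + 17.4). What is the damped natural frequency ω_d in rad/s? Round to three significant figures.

ω_d ≈ 2.17 rad/s

ω_n = √17.4 = 4.17 rad/s; ζ = 7.12/(2·4.17) = 0.853.
ω_d = ω_n√(1−ζ²) = 2.17 rad/s.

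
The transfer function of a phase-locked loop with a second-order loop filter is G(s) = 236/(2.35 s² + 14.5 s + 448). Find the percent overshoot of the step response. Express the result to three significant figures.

%OS ≈ 48.7%

Dividing through by 2.35: denominator becomes s² + 6.170 s + 190.6.
So ω_n = √190.6 = 13.8 rad/s and ζ = 6.170/(2·13.8) = 0.223.
%OS = 100 e^{−πζ/√(1−ζ²)} with ζ = 0.223 gives 48.7%.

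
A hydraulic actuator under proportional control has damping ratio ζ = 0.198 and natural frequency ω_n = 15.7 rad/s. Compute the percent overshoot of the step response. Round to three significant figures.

For an underdamped second-order system, %OS = 100·exp(−πζ/√(1−ζ²)).
πζ/√(1−ζ²) = π·0.198/√(1−0.0392) = 0.6346, so %OS = 100·e^(−0.6346) = 53.0%.

%OS ≈ 53.0%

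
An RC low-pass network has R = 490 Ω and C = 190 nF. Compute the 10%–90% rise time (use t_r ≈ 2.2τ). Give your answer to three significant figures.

t_r ≈ 0.000205 s

τ = RC = 490 × 190 nF = 0.0000931 s.
t_r ≈ 2.2τ = 0.000205 s.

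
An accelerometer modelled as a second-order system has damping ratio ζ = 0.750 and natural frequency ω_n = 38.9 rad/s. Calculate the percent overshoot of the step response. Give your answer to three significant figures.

For an underdamped second-order system, %OS = 100·exp(−πζ/√(1−ζ²)).
πζ/√(1−ζ²) = π·0.750/√(1−0.562) = 3.562, so %OS = 100·e^(−3.562) = 2.84%.

%OS ≈ 2.84%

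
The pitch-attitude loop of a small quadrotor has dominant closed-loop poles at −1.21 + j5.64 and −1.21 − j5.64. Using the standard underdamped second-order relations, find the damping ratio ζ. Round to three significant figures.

ζ ≈ 0.210

The poles are at −σ ± jω_d with σ = 1.21 and ω_d = 5.64, so ω_n = √(σ²+ω_d²) = 5.77 rad/s and ζ = σ/ω_n = 0.210.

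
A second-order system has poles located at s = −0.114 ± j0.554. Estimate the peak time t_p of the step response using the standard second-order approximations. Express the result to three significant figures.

t_p ≈ 5.67 s

t_p = π/ω_d with ω_d = 0.554 (the imaginary part), so t_p = 5.67 s.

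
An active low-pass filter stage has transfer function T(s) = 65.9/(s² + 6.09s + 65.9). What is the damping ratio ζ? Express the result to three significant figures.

Comparing the denominator to s² + 2ζω_n s + ω_n²: ω_n = √65.9 = 8.12 rad/s, and 2ζω_n = 6.09 so ζ = 6.09/(2·8.12) = 0.375.

ζ ≈ 0.375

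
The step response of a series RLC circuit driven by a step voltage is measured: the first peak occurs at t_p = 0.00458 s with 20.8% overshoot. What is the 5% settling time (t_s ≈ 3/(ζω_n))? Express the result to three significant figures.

From the overshoot, ζ = −ln(OS)/√(π²+ln²(OS)) = 0.447.
t_p = π/ω_d ⇒ ω_d = 686 rad/s; then ω_n = ω_d/√(1−ζ²) = 767 rad/s.
t_s ≈ 3/(ζω_n) = 3/(0.447·767) = 0.00875 s.

t_s ≈ 0.00875 s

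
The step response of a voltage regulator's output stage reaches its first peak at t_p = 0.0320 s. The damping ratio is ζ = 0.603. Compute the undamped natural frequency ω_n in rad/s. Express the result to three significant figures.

ω_n ≈ 123 rad/s

Peak time t_p = π/ω_d, so ω_d = π/t_p = π/0.0320 = 98.2 rad/s.
ω_n = ω_d/√(1−ζ²) = 98.2/√0.636 = 123 rad/s.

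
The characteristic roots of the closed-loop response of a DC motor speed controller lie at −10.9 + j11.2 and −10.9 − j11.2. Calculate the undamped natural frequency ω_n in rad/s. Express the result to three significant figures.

|pole| = ω_n = √(10.9² + 11.2²) = 15.6 rad/s; ζ = cos θ = σ/ω_n = 0.697.

ω_n ≈ 15.6 rad/s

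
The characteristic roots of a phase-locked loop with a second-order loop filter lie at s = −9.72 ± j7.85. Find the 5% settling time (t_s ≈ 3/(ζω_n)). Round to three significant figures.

For poles at −σ ± jω_d, ζω_n = σ = 9.72, so t_s ≈ 3/σ = 0.309 s.

t_s ≈ 0.309 s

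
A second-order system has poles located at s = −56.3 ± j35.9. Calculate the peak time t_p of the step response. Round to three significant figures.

t_p = π/ω_d with ω_d = 35.9 (the imaginary part), so t_p = 0.0875 s.

t_p ≈ 0.0875 s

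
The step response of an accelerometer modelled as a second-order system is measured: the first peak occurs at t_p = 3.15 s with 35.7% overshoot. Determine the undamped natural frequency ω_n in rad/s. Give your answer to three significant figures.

ω_n ≈ 1.05 rad/s

From the overshoot, ζ = −ln(OS)/√(π²+ln²(OS)) = 0.312.
t_p = π/ω_d ⇒ ω_d = 0.997 rad/s; then ω_n = ω_d/√(1−ζ²) = 1.05 rad/s.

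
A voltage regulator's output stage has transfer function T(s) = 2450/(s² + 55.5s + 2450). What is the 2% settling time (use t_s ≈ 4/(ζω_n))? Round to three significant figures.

Comparing the denominator to s² + 2ζω_n s + ω_n²: ω_n = √2450 = 49.5 rad/s, and 2ζω_n = 55.5 so ζ = 55.5/(2·49.5) = 0.561.
t_s ≈ 4/(ζω_n) = 4/(0.561·49.5) = 0.144 s.

t_s ≈ 0.144 s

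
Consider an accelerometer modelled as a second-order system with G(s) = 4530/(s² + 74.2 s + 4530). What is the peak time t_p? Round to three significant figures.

ω_n = √4530 = 67.3 rad/s; ζ = 74.2/(2·67.3) = 0.551.
ω_d = 67.3·√(1 − 0.551²) = 56.2 rad/s. Then t_p = π/ω_d = 0.0559 s.

t_p ≈ 0.0559 s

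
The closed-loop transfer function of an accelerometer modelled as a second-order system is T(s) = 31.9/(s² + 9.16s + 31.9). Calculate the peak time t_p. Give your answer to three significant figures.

Matching coefficients with s² + 2ζω_n s + ω_n² gives ω_n² = 31.9 ⇒ ω_n = 5.65 rad/s, and ζ = 9.16/(2ω_n) = 0.811.
The damped frequency ω_d = ω_n√(1−ζ²) = 3.31 rad/s. Then t_p = π/ω_d = 0.951 s.

t_p ≈ 0.951 s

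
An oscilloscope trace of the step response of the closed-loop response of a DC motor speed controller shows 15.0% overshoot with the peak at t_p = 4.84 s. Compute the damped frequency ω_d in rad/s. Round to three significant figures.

ω_d ≈ 0.649 rad/s

t_p = π/ω_d, so ω_d = π/4.84 = 0.649 rad/s.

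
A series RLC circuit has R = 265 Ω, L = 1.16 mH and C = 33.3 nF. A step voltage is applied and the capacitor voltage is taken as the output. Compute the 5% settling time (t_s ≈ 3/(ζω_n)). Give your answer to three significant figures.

For a series RLC circuit (capacitor voltage as output), ω_n = 1/√(LC) = 1/√(1.16 mH · 33.3 nF) = 161000 rad/s.
ζ = (R/2)·√(C/L) = (265/2)·√(33.3 nF/1.16 mH) = 0.710.
t_s ≈ 3/(ζω_n) = 0.0000263 s.

t_s ≈ 0.0000263 s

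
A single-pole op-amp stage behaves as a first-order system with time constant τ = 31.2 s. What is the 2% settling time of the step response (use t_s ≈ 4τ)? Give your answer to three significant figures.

t_s ≈ 125 s

t_s ≈ 4τ = 125 s.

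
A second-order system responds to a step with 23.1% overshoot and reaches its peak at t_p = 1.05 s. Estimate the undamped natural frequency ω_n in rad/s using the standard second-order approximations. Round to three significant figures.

ω_n ≈ 3.30 rad/s

ζ from %OS: ζ = |ln 0.231|/√(π²+ln²0.231) = 0.423.
From t_p = π/ω_d, ω_d = π/1.05 = 2.99 rad/s, so ω_n = ω_d/√(1−ζ²) = 3.30 rad/s.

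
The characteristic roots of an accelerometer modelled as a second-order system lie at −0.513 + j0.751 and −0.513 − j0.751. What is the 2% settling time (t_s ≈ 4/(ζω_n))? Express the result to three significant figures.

For poles at −σ ± jω_d, ζω_n = σ = 0.513, so t_s ≈ 4/σ = 7.80 s.

t_s ≈ 7.80 s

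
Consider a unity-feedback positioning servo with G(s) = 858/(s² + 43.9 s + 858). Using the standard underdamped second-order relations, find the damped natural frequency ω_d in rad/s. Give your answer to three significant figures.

ω_d ≈ 19.4 rad/s

Comparing the denominator to s² + 2ζω_n s + ω_n²: ω_n = √858 = 29.3 rad/s, and 2ζω_n = 43.9 so ζ = 43.9/(2·29.3) = 0.749.
ω_d = 29.3·√(1 − 0.749²) = 19.4 rad/s.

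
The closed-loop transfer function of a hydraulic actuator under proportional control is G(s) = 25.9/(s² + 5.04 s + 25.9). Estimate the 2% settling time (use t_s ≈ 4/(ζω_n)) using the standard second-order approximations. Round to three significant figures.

t_s ≈ 1.59 s

Matching coefficients with s² + 2ζω_n s + ω_n² gives ω_n² = 25.9 ⇒ ω_n = 5.09 rad/s, and ζ = 5.04/(2ω_n) = 0.495.
t_s ≈ 4/(ζω_n) = 4/(0.495·5.09) = 1.59 s.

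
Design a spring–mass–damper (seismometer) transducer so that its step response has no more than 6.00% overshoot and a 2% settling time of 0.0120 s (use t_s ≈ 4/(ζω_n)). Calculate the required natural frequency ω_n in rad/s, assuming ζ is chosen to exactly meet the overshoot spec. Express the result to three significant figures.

ω_n ≈ 500 rad/s

Inverting the overshoot relation: ζ = |ln 0.0600|/√(π² + ln²0.0600) = 0.667.
Then ω_n = 4/(ζ t_s) = 4/(0.667 × 0.0120) = 500 rad/s.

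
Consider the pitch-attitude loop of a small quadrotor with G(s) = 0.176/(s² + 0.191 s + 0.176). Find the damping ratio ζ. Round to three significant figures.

ζ ≈ 0.228

Matching coefficients with s² + 2ζω_n s + ω_n² gives ω_n² = 0.176 ⇒ ω_n = 0.420 rad/s, and ζ = 0.191/(2ω_n) = 0.228.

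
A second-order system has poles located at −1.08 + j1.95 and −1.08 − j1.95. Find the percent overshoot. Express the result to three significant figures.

%OS ≈ 17.6%

With σ = 1.08, ω_d = 1.95: ω_n = √(σ²+ω_d²) = 2.23 rad/s, ζ = σ/ω_n = 0.484.
%OS = 100·exp(−πζ/√(1−ζ²)) = 17.6%.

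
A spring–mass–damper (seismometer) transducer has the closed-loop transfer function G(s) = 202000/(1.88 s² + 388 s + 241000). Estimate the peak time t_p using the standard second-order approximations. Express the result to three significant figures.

Dividing through by 1.88: denominator becomes s² + 206.4 s + 128200.
So ω_n = √128200 = 358 rad/s and ζ = 206.4/(2·358) = 0.288.
ω_d = 358·√(1 − 0.288²) = 343 rad/s. t_p = π/ω_d = 0.00916 s.

t_p ≈ 0.00916 s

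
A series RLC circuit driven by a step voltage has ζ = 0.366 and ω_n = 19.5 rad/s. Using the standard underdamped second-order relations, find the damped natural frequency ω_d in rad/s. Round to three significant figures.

ω_d ≈ 18.1 rad/s

ω_d = ω_n√(1−ζ²) = 19.5·√0.866 = 18.1 rad/s.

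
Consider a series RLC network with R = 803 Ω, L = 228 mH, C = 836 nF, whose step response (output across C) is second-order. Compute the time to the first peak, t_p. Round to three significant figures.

For a series RLC circuit (capacitor voltage as output), ω_n = 1/√(LC) = 1/√(228 mH · 836 nF) = 2290 rad/s.
ζ = (R/2)·√(C/L) = (803/2)·√(836 nF/228 mH) = 0.769.
The damped frequency ω_d = ω_n√(1−ζ²) = 1460 rad/s. t_p = π/ω_d = 0.00214 s.

t_p ≈ 0.00214 s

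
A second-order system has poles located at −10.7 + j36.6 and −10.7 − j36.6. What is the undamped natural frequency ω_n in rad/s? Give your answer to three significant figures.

ω_n ≈ 38.1 rad/s

With σ = 10.7, ω_d = 36.6: ω_n = √(σ²+ω_d²) = 38.1 rad/s, ζ = σ/ω_n = 0.281.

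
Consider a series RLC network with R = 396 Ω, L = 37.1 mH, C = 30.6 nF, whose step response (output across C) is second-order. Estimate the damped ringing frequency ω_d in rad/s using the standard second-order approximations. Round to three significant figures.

For a series RLC circuit (capacitor voltage as output), ω_n = 1/√(LC) = 1/√(37.1 mH · 30.6 nF) = 29700 rad/s.
ζ = (R/2)·√(C/L) = (396/2)·√(30.6 nF/37.1 mH) = 0.180.
ω_d = ω_n√(1−ζ²) = 29200 rad/s.

ω_d ≈ 29200 rad/s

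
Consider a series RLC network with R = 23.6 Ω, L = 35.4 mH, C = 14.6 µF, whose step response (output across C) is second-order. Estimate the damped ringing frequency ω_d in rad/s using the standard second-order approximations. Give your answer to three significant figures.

ω_d ≈ 1350 rad/s

For a series RLC circuit (capacitor voltage as output), ω_n = 1/√(LC) = 1/√(35.4 mH · 14.6 µF) = 1390 rad/s.
ζ = (R/2)·√(C/L) = (23.6/2)·√(14.6 µF/35.4 mH) = 0.240.
The damped frequency ω_d = ω_n√(1−ζ²) = 1350 rad/s.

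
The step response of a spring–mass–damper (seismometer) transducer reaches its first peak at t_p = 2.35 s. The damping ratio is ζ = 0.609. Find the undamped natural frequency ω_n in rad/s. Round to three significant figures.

Peak time t_p = π/ω_d, so ω_d = π/t_p = π/2.35 = 1.34 rad/s.
ω_n = ω_d/√(1−ζ²) = 1.34/√0.629 = 1.69 rad/s.

ω_n ≈ 1.69 rad/s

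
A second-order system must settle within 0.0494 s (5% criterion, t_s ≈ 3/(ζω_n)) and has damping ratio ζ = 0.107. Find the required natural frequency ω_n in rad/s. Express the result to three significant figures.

Rearranging t_s ≈ 3/(ζω_n) gives ω_n = 3/(ζ·t_s) = 3/(0.107 × 0.0494) = 568 rad/s.

ω_n ≈ 568 rad/s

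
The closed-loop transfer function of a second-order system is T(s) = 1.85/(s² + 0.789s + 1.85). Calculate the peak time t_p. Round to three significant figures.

ω_n = √1.85 = 1.36 rad/s; ζ = 0.789/(2·1.36) = 0.290.
ω_d = ω_n√(1−ζ²) = 1.30 rad/s. Then t_p = π/ω_d = 2.41 s.

t_p ≈ 2.41 s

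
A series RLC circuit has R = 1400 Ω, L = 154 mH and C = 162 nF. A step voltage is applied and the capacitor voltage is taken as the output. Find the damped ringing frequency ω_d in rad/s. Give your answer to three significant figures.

ω_d ≈ 4410 rad/s

For a series RLC circuit (capacitor voltage as output), ω_n = 1/√(LC) = 1/√(154 mH · 162 nF) = 6330 rad/s.
ζ = (R/2)·√(C/L) = (1400/2)·√(162 nF/154 mH) = 0.718.
ω_d = 6330·√(1 − 0.718²) = 4410 rad/s.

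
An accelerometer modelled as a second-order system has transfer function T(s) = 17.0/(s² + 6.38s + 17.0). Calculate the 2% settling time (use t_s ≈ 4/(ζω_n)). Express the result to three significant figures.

t_s ≈ 1.25 s

Matching coefficients with s² + 2ζω_n s + ω_n² gives ω_n² = 17.0 ⇒ ω_n = 4.12 rad/s, and ζ = 6.38/(2ω_n) = 0.774.
t_s ≈ 4/(ζω_n) = 4/(0.774·4.12) = 1.25 s.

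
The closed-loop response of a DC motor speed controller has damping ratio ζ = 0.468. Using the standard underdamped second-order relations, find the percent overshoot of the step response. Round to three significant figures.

%OS ≈ 18.9%

For an underdamped second-order system, %OS = 100·exp(−πζ/√(1−ζ²)).
πζ/√(1−ζ²) = π·0.468/√(1−0.219) = 1.664, so %OS = 100·e^(−1.664) = 18.9%.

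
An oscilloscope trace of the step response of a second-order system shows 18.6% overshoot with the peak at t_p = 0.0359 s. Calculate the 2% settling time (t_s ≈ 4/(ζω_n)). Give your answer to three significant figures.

From the overshoot, ζ = −ln(OS)/√(π²+ln²(OS)) = 0.472.
From t_p = π/ω_d, ω_d = π/0.0359 = 87.5 rad/s, so ω_n = ω_d/√(1−ζ²) = 99.3 rad/s.
t_s ≈ 4/(ζω_n) = 4/(0.472·99.3) = 0.0854 s.

t_s ≈ 0.0854 s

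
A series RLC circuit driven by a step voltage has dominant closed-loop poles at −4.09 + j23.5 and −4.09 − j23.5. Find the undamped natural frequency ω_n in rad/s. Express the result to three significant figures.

With σ = 4.09, ω_d = 23.5: ω_n = √(σ²+ω_d²) = 23.9 rad/s, ζ = σ/ω_n = 0.171.

ω_n ≈ 23.9 rad/s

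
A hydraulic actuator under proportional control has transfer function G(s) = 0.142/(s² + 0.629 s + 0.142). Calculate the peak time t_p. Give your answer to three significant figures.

t_p ≈ 15.1 s

ω_n = √0.142 = 0.377 rad/s; ζ = 0.629/(2·0.377) = 0.835.
ω_d = 0.377·√(1 − 0.835²) = 0.208 rad/s. Then t_p = π/ω_d = 15.1 s.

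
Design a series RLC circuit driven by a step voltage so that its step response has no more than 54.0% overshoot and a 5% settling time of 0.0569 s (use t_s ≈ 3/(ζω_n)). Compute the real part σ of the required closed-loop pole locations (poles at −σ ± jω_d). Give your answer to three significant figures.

The settling-time spec alone fixes σ = ζω_n = 3/t_s = 3/0.0569 = 52.7.
(Overshoot then fixes ζ = 0.192 and hence ω_d = σ·√(1−ζ²)/ζ = 269 rad/s.)

σ ≈ 52.7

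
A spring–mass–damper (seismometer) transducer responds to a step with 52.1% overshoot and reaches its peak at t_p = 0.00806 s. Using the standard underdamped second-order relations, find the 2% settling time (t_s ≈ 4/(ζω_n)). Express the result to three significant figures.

From the overshoot, ζ = −ln(OS)/√(π²+ln²(OS)) = 0.203.
t_p = π/ω_d ⇒ ω_d = 390 rad/s; then ω_n = ω_d/√(1−ζ²) = 398 rad/s.
t_s ≈ 4/(ζω_n) = 4/(0.203·398) = 0.0494 s.

t_s ≈ 0.0494 s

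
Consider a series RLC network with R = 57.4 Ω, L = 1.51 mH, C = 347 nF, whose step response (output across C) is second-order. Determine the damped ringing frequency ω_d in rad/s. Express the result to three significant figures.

ω_d ≈ 39300 rad/s

For a series RLC circuit (capacitor voltage as output), ω_n = 1/√(LC) = 1/√(1.51 mH · 347 nF) = 43700 rad/s.
ζ = (R/2)·√(C/L) = (57.4/2)·√(347 nF/1.51 mH) = 0.435.
The damped frequency ω_d = ω_n√(1−ζ²) = 39300 rad/s.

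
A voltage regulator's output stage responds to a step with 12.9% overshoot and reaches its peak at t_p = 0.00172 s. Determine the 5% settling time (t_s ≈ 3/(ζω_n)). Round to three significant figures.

The overshoot fixes ζ = −ln(OS)/√(π²+ln²(OS)) = 0.546.
t_p = π/ω_d ⇒ ω_d = 1830 rad/s; then ω_n = ω_d/√(1−ζ²) = 2180 rad/s.
t_s ≈ 3/(ζω_n) = 3/(0.546·2180) = 0.00252 s.

t_s ≈ 0.00252 s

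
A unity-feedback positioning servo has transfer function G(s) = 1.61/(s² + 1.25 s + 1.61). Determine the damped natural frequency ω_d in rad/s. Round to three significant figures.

ω_d ≈ 1.10 rad/s

ω_n = √1.61 = 1.27 rad/s; ζ = 1.25/(2·1.27) = 0.493.
The damped frequency ω_d = ω_n√(1−ζ²) = 1.10 rad/s.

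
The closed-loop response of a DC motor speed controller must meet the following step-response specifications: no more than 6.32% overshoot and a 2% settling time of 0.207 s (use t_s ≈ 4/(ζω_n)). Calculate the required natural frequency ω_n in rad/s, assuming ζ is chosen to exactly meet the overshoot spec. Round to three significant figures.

Inverting the overshoot relation: ζ = |ln 0.0632|/√(π² + ln²0.0632) = 0.660.
Then ω_n = 4/(ζ t_s) = 4/(0.660 × 0.207) = 29.3 rad/s.

ω_n ≈ 29.3 rad/s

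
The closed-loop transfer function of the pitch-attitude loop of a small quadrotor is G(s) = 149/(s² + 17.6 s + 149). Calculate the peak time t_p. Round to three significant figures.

ω_n = √149 = 12.2 rad/s; ζ = 17.6/(2·12.2) = 0.721.
ω_d = ω_n√(1−ζ²) = 8.46 rad/s. Then t_p = π/ω_d = 0.371 s.

t_p ≈ 0.371 s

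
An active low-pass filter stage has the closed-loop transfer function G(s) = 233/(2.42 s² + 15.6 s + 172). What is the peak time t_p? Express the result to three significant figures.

Dividing through by 2.42: denominator becomes s² + 6.446 s + 71.07.
So ω_n = √71.07 = 8.43 rad/s and ζ = 6.446/(2·8.43) = 0.382.
ω_d = 8.43·√(1 − 0.382²) = 7.79 rad/s. t_p = π/ω_d = 0.403 s.

t_p ≈ 0.403 s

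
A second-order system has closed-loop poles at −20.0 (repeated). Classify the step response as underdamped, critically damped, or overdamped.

Since there is a repeated negative-real pole, the response is critically damped.

critically damped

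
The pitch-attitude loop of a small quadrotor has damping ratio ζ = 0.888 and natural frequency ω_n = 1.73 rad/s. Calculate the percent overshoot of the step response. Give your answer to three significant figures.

%OS ≈ 0.232%

For an underdamped second-order system, %OS = 100·exp(−πζ/√(1−ζ²)).
πζ/√(1−ζ²) = π·0.888/√(1−0.789) = 6.067, so %OS = 100·e^(−6.067) = 0.232%.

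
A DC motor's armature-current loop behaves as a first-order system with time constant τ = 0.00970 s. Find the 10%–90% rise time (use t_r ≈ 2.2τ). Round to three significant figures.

t_r ≈ 0.0213 s

t_r ≈ 2.2τ = 0.0213 s.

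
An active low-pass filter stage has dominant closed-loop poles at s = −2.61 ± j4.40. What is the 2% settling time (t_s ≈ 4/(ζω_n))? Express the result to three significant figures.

t_s ≈ 1.53 s

For poles at −σ ± jω_d, ζω_n = σ = 2.61, so t_s ≈ 4/σ = 1.53 s.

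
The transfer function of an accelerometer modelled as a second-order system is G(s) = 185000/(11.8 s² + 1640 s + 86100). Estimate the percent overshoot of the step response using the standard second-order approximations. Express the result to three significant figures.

%OS ≈ 1.23%

Dividing through by 11.8: denominator becomes s² + 139.0 s + 7297.
So ω_n = √7297 = 85.4 rad/s and ζ = 139.0/(2·85.4) = 0.814.
%OS = 100·exp(−πζ/√(1−ζ²)) = 1.23%.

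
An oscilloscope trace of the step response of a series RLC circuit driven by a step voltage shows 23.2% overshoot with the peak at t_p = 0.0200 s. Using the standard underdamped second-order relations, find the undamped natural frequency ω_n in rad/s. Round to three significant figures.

ω_n ≈ 173 rad/s

ζ from %OS: ζ = |ln 0.232|/√(π²+ln²0.232) = 0.422.
From t_p = π/ω_d, ω_d = π/0.0200 = 157 rad/s, so ω_n = ω_d/√(1−ζ²) = 173 rad/s.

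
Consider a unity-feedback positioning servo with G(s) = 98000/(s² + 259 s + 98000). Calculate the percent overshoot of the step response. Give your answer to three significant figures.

%OS ≈ 24.0%

Matching coefficients with s² + 2ζω_n s + ω_n² gives ω_n² = 98000 ⇒ ω_n = 313 rad/s, and ζ = 259/(2ω_n) = 0.414.
%OS = 100 e^{−πζ/√(1−ζ²)} with ζ = 0.414 gives 24.0%.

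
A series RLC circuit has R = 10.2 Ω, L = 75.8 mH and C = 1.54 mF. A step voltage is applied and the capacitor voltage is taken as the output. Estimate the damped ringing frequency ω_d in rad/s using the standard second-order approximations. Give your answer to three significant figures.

For a series RLC circuit (capacitor voltage as output), ω_n = 1/√(LC) = 1/√(75.8 mH · 1.54 mF) = 92.6 rad/s.
ζ = (R/2)·√(C/L) = (10.2/2)·√(1.54 mF/75.8 mH) = 0.727.
ω_d = ω_n√(1−ζ²) = 63.6 rad/s.

ω_d ≈ 63.6 rad/s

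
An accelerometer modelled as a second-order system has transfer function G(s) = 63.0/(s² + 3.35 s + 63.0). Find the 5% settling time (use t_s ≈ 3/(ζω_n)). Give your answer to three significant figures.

t_s ≈ 1.79 s

Matching coefficients with s² + 2ζω_n s + ω_n² gives ω_n² = 63.0 ⇒ ω_n = 7.94 rad/s, and ζ = 3.35/(2ω_n) = 0.211.
t_s ≈ 3/(ζω_n) = 3/(0.211·7.94) = 1.79 s.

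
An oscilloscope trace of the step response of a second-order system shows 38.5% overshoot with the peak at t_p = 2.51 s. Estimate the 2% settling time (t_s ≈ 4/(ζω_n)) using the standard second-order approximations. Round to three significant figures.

From the overshoot, ζ = −ln(OS)/√(π²+ln²(OS)) = 0.291.
From t_p = π/ω_d, ω_d = π/2.51 = 1.25 rad/s, so ω_n = ω_d/√(1−ζ²) = 1.31 rad/s.
t_s ≈ 4/(ζω_n) = 4/(0.291·1.31) = 10.5 s.

t_s ≈ 10.5 s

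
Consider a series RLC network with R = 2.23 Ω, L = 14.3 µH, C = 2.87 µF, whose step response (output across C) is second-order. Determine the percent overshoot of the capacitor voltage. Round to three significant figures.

For a series RLC circuit (capacitor voltage as output), ω_n = 1/√(LC) = 1/√(14.3 µH · 2.87 µF) = 156000 rad/s.
ζ = (R/2)·√(C/L) = (2.23/2)·√(2.87 µF/14.3 µH) = 0.500.
Overshoot: exp(−π·0.500/√(1−0.500²)) = 0.163, i.e. 16.3%.

%OS ≈ 16.3%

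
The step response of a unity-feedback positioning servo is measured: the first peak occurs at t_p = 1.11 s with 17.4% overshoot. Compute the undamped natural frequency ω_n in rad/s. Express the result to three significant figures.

ζ from %OS: ζ = |ln 0.174|/√(π²+ln²0.174) = 0.486.
From t_p = π/ω_d, ω_d = π/1.11 = 2.83 rad/s, so ω_n = ω_d/√(1−ζ²) = 3.24 rad/s.

ω_n ≈ 3.24 rad/s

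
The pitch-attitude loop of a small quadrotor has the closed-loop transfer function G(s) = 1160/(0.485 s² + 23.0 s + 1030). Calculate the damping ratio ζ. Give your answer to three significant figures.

Dividing through by 0.485: denominator becomes s² + 47.42 s + 2124.
So ω_n = √2124 = 46.1 rad/s and ζ = 47.42/(2·46.1) = 0.515.

ζ ≈ 0.515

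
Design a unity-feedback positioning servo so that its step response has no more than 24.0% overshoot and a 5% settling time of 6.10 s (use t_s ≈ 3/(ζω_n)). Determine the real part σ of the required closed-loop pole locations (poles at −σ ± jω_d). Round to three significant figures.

σ ≈ 0.492

The settling-time spec alone fixes σ = ζω_n = 3/t_s = 3/6.10 = 0.492.
(Overshoot then fixes ζ = 0.414 and hence ω_d = σ·√(1−ζ²)/ζ = 1.08 rad/s.)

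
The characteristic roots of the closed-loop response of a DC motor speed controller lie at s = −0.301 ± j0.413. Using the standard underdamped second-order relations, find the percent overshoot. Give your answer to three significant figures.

%OS ≈ 10.1%

|pole| = ω_n = √(0.301² + 0.413²) = 0.511 rad/s; ζ = cos θ = σ/ω_n = 0.589.
Overshoot: exp(−π·0.589/√(1−0.589²)) = 0.101, i.e. 10.1%.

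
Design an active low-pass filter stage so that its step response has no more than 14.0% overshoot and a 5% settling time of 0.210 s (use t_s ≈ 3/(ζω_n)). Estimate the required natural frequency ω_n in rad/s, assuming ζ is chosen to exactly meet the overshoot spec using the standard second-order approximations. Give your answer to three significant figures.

ω_n ≈ 26.9 rad/s

From %OS = 100·exp(−πζ/√(1−ζ²)), invert to get ζ = −ln(OS)/√(π² + ln²(OS)) with OS = 0.140.
−ln 0.140 = 1.966, so ζ = 1.966/√(π² + 3.866) = 0.531.
From t_s ≈ 3/(ζω_n): ω_n = 3/(ζ·t_s) = 3/(0.531·0.210) = 26.9 rad/s.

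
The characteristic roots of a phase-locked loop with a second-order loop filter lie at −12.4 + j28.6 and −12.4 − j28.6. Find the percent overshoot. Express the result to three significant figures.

%OS ≈ 25.6%

|pole| = ω_n = √(12.4² + 28.6²) = 31.2 rad/s; ζ = cos θ = σ/ω_n = 0.398.
%OS = 100 e^{−πζ/√(1−ζ²)} with ζ = 0.398 gives 25.6%.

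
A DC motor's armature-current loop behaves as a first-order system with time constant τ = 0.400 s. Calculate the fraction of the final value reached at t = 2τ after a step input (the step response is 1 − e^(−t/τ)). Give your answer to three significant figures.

y(t)/y_∞ = 1 − e^(−t/τ) = 1 − e^(−2) = 1 − e^(−2.00) = 0.865.

y/y_∞ ≈ 0.865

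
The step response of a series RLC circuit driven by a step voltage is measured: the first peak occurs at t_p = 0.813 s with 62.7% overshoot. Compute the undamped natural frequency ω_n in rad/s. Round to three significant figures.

From the overshoot, ζ = −ln(OS)/√(π²+ln²(OS)) = 0.147.
t_p = π/ω_d ⇒ ω_d = 3.86 rad/s; then ω_n = ω_d/√(1−ζ²) = 3.91 rad/s.

ω_n ≈ 3.91 rad/s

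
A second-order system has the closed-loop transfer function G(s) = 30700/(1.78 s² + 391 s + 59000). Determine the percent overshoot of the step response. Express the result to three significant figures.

%OS ≈ 9.29%

Dividing through by 1.78: denominator becomes s² + 219.7 s + 33150.
So ω_n = √33150 = 182 rad/s and ζ = 219.7/(2·182) = 0.603.
%OS = 100·exp(−πζ/√(1−ζ²)) = 9.29%.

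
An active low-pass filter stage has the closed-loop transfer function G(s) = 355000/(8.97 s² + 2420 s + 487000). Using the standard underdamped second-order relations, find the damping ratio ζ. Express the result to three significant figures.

ζ ≈ 0.579

Dividing through by 8.97: denominator becomes s² + 269.8 s + 54290.
So ω_n = √54290 = 233 rad/s and ζ = 269.8/(2·233) = 0.579.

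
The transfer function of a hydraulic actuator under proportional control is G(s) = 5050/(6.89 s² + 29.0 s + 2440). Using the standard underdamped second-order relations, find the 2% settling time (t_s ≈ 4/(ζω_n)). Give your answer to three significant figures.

Dividing through by 6.89: denominator becomes s² + 4.209 s + 354.1.
So ω_n = √354.1 = 18.8 rad/s and ζ = 4.209/(2·18.8) = 0.112.
t_s ≈ 4/(ζω_n) = 1.90 s.

t_s ≈ 1.90 s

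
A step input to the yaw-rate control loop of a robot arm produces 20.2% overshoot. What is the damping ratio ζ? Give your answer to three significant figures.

ζ ≈ 0.454

From %OS = 100·exp(−πζ/√(1−ζ²)), invert to get ζ = −ln(OS)/√(π² + ln²(OS)) with OS = 0.202.
−ln 0.202 = 1.599, so ζ = 1.599/√(π² + 2.558) = 0.454.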